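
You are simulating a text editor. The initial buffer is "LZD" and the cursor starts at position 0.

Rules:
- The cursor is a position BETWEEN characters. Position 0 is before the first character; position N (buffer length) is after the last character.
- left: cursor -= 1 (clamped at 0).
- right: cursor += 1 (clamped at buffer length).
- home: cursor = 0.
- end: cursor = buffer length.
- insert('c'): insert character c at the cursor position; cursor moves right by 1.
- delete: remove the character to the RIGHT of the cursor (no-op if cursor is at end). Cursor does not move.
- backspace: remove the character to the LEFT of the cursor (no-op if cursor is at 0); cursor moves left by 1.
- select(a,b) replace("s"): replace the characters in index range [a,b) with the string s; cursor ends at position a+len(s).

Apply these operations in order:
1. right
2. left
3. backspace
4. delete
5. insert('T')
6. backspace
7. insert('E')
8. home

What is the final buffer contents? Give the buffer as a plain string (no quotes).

Answer: EZD

Derivation:
After op 1 (right): buf='LZD' cursor=1
After op 2 (left): buf='LZD' cursor=0
After op 3 (backspace): buf='LZD' cursor=0
After op 4 (delete): buf='ZD' cursor=0
After op 5 (insert('T')): buf='TZD' cursor=1
After op 6 (backspace): buf='ZD' cursor=0
After op 7 (insert('E')): buf='EZD' cursor=1
After op 8 (home): buf='EZD' cursor=0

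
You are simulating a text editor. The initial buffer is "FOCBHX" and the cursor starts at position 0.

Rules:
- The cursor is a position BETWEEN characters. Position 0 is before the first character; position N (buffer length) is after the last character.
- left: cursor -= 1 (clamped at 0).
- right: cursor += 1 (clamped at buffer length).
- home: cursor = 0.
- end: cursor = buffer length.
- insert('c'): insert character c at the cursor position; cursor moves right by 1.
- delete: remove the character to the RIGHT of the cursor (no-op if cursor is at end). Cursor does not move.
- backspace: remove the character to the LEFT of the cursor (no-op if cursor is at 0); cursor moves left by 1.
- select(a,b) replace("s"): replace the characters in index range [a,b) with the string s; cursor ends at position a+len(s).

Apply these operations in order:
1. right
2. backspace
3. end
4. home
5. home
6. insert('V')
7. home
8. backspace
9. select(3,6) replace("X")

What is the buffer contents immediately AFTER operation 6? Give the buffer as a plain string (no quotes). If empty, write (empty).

Answer: VOCBHX

Derivation:
After op 1 (right): buf='FOCBHX' cursor=1
After op 2 (backspace): buf='OCBHX' cursor=0
After op 3 (end): buf='OCBHX' cursor=5
After op 4 (home): buf='OCBHX' cursor=0
After op 5 (home): buf='OCBHX' cursor=0
After op 6 (insert('V')): buf='VOCBHX' cursor=1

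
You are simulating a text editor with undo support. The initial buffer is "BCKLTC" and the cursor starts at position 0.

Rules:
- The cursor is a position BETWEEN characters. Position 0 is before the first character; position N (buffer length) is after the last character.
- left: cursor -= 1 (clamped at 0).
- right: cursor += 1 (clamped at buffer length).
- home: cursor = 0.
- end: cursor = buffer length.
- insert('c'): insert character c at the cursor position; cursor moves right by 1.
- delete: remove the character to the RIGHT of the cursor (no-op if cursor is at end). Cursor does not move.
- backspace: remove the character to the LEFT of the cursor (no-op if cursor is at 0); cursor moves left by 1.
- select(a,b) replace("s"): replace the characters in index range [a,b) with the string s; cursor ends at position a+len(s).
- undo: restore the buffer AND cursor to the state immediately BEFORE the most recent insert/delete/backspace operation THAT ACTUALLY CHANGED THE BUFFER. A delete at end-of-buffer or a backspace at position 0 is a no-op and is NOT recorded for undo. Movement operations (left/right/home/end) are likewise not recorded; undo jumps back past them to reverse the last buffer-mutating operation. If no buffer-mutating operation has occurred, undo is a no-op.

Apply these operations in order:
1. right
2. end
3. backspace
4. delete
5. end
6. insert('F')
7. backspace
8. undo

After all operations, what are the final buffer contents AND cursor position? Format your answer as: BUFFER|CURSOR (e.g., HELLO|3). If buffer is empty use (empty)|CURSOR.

After op 1 (right): buf='BCKLTC' cursor=1
After op 2 (end): buf='BCKLTC' cursor=6
After op 3 (backspace): buf='BCKLT' cursor=5
After op 4 (delete): buf='BCKLT' cursor=5
After op 5 (end): buf='BCKLT' cursor=5
After op 6 (insert('F')): buf='BCKLTF' cursor=6
After op 7 (backspace): buf='BCKLT' cursor=5
After op 8 (undo): buf='BCKLTF' cursor=6

Answer: BCKLTF|6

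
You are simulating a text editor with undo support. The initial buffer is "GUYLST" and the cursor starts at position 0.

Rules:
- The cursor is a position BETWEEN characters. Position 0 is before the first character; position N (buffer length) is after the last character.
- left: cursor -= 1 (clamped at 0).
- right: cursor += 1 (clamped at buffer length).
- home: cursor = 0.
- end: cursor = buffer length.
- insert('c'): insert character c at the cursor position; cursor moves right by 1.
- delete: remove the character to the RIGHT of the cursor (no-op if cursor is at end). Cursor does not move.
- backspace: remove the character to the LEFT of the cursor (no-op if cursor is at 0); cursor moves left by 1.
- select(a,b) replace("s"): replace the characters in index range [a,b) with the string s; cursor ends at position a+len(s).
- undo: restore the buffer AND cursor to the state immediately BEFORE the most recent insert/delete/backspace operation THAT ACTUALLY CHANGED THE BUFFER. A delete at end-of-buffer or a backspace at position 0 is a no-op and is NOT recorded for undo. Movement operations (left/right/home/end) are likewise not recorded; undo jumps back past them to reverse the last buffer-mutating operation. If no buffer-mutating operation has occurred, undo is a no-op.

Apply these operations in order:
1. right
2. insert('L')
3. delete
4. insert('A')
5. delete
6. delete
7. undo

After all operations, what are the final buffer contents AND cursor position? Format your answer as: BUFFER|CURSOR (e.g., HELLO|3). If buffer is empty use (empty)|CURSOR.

After op 1 (right): buf='GUYLST' cursor=1
After op 2 (insert('L')): buf='GLUYLST' cursor=2
After op 3 (delete): buf='GLYLST' cursor=2
After op 4 (insert('A')): buf='GLAYLST' cursor=3
After op 5 (delete): buf='GLALST' cursor=3
After op 6 (delete): buf='GLAST' cursor=3
After op 7 (undo): buf='GLALST' cursor=3

Answer: GLALST|3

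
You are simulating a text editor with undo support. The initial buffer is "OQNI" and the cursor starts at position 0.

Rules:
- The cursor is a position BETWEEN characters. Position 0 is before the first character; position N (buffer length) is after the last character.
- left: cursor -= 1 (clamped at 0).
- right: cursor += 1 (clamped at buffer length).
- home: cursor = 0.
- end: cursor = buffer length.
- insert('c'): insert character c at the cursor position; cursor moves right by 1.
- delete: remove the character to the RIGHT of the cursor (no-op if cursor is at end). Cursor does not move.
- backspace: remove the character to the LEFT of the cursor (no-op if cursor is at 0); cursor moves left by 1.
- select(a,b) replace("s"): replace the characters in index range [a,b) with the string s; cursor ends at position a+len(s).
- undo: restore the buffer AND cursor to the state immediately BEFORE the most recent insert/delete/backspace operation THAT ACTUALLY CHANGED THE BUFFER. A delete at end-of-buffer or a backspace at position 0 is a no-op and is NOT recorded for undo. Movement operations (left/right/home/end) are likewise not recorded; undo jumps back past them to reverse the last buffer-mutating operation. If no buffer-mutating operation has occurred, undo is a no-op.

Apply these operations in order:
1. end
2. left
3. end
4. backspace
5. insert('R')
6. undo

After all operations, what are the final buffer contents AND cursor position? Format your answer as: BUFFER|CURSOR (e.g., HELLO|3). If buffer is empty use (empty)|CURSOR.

Answer: OQN|3

Derivation:
After op 1 (end): buf='OQNI' cursor=4
After op 2 (left): buf='OQNI' cursor=3
After op 3 (end): buf='OQNI' cursor=4
After op 4 (backspace): buf='OQN' cursor=3
After op 5 (insert('R')): buf='OQNR' cursor=4
After op 6 (undo): buf='OQN' cursor=3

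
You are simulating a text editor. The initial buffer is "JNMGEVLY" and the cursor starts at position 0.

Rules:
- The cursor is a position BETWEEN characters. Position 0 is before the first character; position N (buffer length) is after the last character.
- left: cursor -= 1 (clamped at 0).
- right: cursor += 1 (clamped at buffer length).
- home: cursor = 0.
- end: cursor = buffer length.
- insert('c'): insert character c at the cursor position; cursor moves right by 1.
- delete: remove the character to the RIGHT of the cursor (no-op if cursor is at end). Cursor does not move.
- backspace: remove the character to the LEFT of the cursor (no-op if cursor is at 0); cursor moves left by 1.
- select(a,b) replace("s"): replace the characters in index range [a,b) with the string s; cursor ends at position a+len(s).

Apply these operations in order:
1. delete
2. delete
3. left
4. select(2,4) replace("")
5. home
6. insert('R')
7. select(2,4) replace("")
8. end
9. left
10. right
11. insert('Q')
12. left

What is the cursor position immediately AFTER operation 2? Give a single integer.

After op 1 (delete): buf='NMGEVLY' cursor=0
After op 2 (delete): buf='MGEVLY' cursor=0

Answer: 0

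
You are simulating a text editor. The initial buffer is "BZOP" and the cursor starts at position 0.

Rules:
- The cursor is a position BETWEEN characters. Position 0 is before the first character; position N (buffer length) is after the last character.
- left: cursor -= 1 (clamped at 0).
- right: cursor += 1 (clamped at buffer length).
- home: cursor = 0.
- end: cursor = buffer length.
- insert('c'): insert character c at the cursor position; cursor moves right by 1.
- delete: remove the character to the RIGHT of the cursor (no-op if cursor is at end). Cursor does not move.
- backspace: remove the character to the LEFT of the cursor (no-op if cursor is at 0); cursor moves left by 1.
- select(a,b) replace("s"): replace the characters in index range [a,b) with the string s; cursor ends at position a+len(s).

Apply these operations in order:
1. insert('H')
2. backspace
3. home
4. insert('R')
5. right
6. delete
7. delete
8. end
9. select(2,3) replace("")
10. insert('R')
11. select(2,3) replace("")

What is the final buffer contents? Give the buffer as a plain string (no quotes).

After op 1 (insert('H')): buf='HBZOP' cursor=1
After op 2 (backspace): buf='BZOP' cursor=0
After op 3 (home): buf='BZOP' cursor=0
After op 4 (insert('R')): buf='RBZOP' cursor=1
After op 5 (right): buf='RBZOP' cursor=2
After op 6 (delete): buf='RBOP' cursor=2
After op 7 (delete): buf='RBP' cursor=2
After op 8 (end): buf='RBP' cursor=3
After op 9 (select(2,3) replace("")): buf='RB' cursor=2
After op 10 (insert('R')): buf='RBR' cursor=3
After op 11 (select(2,3) replace("")): buf='RB' cursor=2

Answer: RB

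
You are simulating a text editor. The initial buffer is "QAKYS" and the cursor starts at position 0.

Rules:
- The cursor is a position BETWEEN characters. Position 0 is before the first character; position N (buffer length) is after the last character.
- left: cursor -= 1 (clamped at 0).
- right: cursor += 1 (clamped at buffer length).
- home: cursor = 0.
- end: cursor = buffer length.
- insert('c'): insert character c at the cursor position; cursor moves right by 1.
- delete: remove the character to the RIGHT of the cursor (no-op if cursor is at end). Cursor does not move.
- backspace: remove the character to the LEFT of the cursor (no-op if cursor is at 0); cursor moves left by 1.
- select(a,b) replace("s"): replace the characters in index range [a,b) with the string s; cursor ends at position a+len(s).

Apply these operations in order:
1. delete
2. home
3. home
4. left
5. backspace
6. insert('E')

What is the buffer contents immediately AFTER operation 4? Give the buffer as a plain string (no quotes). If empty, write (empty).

After op 1 (delete): buf='AKYS' cursor=0
After op 2 (home): buf='AKYS' cursor=0
After op 3 (home): buf='AKYS' cursor=0
After op 4 (left): buf='AKYS' cursor=0

Answer: AKYS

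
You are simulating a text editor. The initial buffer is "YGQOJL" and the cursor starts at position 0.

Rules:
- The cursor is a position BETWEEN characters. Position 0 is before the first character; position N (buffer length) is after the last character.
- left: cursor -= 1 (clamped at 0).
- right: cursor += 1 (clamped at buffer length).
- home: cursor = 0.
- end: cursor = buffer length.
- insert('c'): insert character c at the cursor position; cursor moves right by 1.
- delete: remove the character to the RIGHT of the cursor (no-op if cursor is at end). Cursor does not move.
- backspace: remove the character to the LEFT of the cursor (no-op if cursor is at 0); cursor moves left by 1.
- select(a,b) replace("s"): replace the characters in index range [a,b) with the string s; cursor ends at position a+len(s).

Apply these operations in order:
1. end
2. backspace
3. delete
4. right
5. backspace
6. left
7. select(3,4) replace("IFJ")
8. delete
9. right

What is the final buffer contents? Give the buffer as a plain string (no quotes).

Answer: YGQIFJ

Derivation:
After op 1 (end): buf='YGQOJL' cursor=6
After op 2 (backspace): buf='YGQOJ' cursor=5
After op 3 (delete): buf='YGQOJ' cursor=5
After op 4 (right): buf='YGQOJ' cursor=5
After op 5 (backspace): buf='YGQO' cursor=4
After op 6 (left): buf='YGQO' cursor=3
After op 7 (select(3,4) replace("IFJ")): buf='YGQIFJ' cursor=6
After op 8 (delete): buf='YGQIFJ' cursor=6
After op 9 (right): buf='YGQIFJ' cursor=6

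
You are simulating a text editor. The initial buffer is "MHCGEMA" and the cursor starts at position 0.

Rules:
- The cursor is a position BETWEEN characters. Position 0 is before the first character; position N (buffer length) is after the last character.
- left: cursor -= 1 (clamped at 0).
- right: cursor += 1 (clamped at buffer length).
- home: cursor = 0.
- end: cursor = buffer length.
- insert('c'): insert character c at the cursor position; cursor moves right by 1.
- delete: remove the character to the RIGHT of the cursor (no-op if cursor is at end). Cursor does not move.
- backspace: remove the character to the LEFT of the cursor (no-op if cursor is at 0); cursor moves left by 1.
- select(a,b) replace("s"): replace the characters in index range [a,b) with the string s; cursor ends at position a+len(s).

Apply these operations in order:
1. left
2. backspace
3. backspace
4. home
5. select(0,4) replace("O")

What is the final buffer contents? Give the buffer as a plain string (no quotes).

After op 1 (left): buf='MHCGEMA' cursor=0
After op 2 (backspace): buf='MHCGEMA' cursor=0
After op 3 (backspace): buf='MHCGEMA' cursor=0
After op 4 (home): buf='MHCGEMA' cursor=0
After op 5 (select(0,4) replace("O")): buf='OEMA' cursor=1

Answer: OEMA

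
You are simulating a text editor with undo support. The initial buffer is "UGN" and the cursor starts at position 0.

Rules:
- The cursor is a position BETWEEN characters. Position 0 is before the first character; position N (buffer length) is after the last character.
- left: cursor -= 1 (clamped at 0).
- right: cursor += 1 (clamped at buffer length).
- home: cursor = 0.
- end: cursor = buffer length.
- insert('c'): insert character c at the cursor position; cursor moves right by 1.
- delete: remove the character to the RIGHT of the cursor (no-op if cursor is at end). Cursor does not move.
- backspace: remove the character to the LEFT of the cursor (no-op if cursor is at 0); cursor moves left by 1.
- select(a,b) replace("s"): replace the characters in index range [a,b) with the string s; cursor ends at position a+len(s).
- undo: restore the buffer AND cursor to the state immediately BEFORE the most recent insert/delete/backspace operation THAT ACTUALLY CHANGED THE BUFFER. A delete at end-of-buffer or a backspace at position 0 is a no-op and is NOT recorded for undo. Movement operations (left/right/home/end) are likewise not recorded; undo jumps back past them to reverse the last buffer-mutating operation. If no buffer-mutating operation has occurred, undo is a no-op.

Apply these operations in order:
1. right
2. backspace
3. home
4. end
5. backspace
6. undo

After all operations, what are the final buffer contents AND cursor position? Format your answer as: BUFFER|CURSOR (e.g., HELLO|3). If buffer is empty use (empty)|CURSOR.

After op 1 (right): buf='UGN' cursor=1
After op 2 (backspace): buf='GN' cursor=0
After op 3 (home): buf='GN' cursor=0
After op 4 (end): buf='GN' cursor=2
After op 5 (backspace): buf='G' cursor=1
After op 6 (undo): buf='GN' cursor=2

Answer: GN|2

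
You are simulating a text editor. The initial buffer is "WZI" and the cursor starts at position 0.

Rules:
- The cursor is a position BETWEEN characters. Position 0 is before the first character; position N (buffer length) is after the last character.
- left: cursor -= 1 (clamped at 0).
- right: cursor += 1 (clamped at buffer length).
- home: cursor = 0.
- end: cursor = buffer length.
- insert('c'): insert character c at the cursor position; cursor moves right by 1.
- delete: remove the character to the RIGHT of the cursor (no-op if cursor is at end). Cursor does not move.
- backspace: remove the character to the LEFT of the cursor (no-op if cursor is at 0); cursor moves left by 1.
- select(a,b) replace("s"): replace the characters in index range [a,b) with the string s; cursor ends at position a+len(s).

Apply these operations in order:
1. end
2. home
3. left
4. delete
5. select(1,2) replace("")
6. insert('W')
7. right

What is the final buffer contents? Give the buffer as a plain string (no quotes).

After op 1 (end): buf='WZI' cursor=3
After op 2 (home): buf='WZI' cursor=0
After op 3 (left): buf='WZI' cursor=0
After op 4 (delete): buf='ZI' cursor=0
After op 5 (select(1,2) replace("")): buf='Z' cursor=1
After op 6 (insert('W')): buf='ZW' cursor=2
After op 7 (right): buf='ZW' cursor=2

Answer: ZW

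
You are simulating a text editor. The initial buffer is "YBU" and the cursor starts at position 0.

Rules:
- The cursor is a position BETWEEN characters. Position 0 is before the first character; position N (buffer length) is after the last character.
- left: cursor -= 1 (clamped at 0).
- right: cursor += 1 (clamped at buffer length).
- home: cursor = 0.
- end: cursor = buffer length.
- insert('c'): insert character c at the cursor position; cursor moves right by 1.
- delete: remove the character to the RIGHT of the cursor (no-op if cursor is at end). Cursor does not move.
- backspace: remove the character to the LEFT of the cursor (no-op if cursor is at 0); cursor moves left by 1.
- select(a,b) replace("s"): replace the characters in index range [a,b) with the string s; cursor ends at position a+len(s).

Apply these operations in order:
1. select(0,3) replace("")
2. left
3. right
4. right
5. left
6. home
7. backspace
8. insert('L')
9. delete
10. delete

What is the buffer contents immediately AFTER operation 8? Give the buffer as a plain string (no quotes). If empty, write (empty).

Answer: L

Derivation:
After op 1 (select(0,3) replace("")): buf='(empty)' cursor=0
After op 2 (left): buf='(empty)' cursor=0
After op 3 (right): buf='(empty)' cursor=0
After op 4 (right): buf='(empty)' cursor=0
After op 5 (left): buf='(empty)' cursor=0
After op 6 (home): buf='(empty)' cursor=0
After op 7 (backspace): buf='(empty)' cursor=0
After op 8 (insert('L')): buf='L' cursor=1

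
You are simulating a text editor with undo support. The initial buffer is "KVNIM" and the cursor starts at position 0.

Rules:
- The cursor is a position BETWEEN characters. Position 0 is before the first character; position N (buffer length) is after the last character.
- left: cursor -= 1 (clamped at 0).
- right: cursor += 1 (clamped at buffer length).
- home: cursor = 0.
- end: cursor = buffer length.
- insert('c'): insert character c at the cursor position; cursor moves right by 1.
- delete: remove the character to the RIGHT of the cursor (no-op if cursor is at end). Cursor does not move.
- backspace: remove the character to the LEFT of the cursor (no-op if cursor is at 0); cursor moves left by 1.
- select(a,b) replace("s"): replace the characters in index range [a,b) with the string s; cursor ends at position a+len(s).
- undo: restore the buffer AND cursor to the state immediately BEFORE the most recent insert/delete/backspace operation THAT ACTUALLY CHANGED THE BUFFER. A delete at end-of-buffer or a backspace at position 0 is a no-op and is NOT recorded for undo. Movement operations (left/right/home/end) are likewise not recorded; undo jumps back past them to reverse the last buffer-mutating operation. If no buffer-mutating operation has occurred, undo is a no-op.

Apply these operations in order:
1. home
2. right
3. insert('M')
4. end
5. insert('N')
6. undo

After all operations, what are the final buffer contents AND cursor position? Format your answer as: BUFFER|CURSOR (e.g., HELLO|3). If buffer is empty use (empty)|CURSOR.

Answer: KMVNIM|6

Derivation:
After op 1 (home): buf='KVNIM' cursor=0
After op 2 (right): buf='KVNIM' cursor=1
After op 3 (insert('M')): buf='KMVNIM' cursor=2
After op 4 (end): buf='KMVNIM' cursor=6
After op 5 (insert('N')): buf='KMVNIMN' cursor=7
After op 6 (undo): buf='KMVNIM' cursor=6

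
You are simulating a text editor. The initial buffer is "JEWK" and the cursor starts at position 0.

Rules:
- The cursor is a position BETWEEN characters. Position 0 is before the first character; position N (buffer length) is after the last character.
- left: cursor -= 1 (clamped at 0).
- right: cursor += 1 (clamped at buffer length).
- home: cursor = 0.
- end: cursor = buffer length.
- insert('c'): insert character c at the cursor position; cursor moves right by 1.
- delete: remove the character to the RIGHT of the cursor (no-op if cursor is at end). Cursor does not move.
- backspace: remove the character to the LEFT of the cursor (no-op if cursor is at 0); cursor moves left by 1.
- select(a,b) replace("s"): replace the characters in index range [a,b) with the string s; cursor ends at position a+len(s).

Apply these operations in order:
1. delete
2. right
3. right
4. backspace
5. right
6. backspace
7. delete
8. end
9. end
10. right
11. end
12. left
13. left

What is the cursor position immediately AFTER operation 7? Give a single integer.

After op 1 (delete): buf='EWK' cursor=0
After op 2 (right): buf='EWK' cursor=1
After op 3 (right): buf='EWK' cursor=2
After op 4 (backspace): buf='EK' cursor=1
After op 5 (right): buf='EK' cursor=2
After op 6 (backspace): buf='E' cursor=1
After op 7 (delete): buf='E' cursor=1

Answer: 1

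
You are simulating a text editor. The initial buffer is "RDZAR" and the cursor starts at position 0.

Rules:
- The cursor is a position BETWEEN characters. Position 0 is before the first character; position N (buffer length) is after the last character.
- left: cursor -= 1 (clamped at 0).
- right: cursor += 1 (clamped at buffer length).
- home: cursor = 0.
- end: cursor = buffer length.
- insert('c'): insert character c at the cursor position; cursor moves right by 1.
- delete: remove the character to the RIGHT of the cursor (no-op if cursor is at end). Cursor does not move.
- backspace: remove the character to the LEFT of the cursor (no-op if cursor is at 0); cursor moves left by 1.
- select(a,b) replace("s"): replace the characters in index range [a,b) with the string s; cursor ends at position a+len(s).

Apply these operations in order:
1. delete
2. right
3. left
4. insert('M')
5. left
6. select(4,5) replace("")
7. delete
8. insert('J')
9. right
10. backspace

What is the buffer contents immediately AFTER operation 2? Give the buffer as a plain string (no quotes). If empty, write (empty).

After op 1 (delete): buf='DZAR' cursor=0
After op 2 (right): buf='DZAR' cursor=1

Answer: DZAR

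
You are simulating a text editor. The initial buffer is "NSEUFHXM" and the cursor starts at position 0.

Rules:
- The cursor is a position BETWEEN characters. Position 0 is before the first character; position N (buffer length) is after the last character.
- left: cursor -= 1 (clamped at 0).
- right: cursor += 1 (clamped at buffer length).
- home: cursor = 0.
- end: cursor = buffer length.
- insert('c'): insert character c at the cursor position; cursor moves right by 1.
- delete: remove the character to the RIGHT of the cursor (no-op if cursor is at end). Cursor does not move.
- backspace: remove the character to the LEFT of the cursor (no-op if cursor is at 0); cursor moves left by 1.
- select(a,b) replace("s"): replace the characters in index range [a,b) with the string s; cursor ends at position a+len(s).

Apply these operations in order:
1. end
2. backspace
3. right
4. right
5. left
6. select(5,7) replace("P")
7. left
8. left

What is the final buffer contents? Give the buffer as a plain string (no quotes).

After op 1 (end): buf='NSEUFHXM' cursor=8
After op 2 (backspace): buf='NSEUFHX' cursor=7
After op 3 (right): buf='NSEUFHX' cursor=7
After op 4 (right): buf='NSEUFHX' cursor=7
After op 5 (left): buf='NSEUFHX' cursor=6
After op 6 (select(5,7) replace("P")): buf='NSEUFP' cursor=6
After op 7 (left): buf='NSEUFP' cursor=5
After op 8 (left): buf='NSEUFP' cursor=4

Answer: NSEUFP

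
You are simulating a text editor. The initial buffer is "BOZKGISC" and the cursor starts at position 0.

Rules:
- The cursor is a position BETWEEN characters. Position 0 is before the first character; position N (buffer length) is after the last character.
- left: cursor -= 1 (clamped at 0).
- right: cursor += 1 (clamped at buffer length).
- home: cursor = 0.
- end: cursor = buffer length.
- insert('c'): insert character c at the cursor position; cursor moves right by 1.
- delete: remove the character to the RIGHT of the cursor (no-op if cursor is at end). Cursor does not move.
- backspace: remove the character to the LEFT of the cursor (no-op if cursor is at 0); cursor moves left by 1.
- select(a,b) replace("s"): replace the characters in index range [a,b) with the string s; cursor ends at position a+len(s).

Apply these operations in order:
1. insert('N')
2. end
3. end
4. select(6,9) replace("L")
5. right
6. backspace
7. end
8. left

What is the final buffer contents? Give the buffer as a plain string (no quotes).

Answer: NBOZKG

Derivation:
After op 1 (insert('N')): buf='NBOZKGISC' cursor=1
After op 2 (end): buf='NBOZKGISC' cursor=9
After op 3 (end): buf='NBOZKGISC' cursor=9
After op 4 (select(6,9) replace("L")): buf='NBOZKGL' cursor=7
After op 5 (right): buf='NBOZKGL' cursor=7
After op 6 (backspace): buf='NBOZKG' cursor=6
After op 7 (end): buf='NBOZKG' cursor=6
After op 8 (left): buf='NBOZKG' cursor=5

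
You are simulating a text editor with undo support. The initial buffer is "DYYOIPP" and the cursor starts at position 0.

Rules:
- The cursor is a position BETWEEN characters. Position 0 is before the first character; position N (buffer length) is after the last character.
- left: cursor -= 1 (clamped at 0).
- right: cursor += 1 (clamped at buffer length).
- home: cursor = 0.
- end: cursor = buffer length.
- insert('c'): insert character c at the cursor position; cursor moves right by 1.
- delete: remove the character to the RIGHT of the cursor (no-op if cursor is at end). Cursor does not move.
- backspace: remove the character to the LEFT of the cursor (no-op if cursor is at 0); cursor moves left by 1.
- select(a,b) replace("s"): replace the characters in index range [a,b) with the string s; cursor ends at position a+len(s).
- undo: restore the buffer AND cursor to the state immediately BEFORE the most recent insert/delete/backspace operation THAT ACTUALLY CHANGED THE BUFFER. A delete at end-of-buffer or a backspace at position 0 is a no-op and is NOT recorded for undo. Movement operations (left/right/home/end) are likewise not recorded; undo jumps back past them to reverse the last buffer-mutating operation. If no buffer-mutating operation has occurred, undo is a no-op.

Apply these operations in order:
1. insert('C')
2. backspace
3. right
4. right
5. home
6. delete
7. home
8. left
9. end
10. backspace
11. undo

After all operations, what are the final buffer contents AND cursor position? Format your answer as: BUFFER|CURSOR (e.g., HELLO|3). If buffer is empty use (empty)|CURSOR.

Answer: YYOIPP|6

Derivation:
After op 1 (insert('C')): buf='CDYYOIPP' cursor=1
After op 2 (backspace): buf='DYYOIPP' cursor=0
After op 3 (right): buf='DYYOIPP' cursor=1
After op 4 (right): buf='DYYOIPP' cursor=2
After op 5 (home): buf='DYYOIPP' cursor=0
After op 6 (delete): buf='YYOIPP' cursor=0
After op 7 (home): buf='YYOIPP' cursor=0
After op 8 (left): buf='YYOIPP' cursor=0
After op 9 (end): buf='YYOIPP' cursor=6
After op 10 (backspace): buf='YYOIP' cursor=5
After op 11 (undo): buf='YYOIPP' cursor=6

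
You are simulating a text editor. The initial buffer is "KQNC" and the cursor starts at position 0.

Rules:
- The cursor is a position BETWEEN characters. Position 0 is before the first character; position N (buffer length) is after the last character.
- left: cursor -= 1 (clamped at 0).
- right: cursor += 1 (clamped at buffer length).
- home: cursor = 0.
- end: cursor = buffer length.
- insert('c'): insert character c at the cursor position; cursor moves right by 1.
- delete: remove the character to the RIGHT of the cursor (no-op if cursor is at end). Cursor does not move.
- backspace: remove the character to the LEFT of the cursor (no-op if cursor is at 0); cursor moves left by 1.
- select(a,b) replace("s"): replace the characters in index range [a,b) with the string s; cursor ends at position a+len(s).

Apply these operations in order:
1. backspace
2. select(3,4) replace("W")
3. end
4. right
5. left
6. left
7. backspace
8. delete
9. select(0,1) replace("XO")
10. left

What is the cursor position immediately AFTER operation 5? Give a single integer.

Answer: 3

Derivation:
After op 1 (backspace): buf='KQNC' cursor=0
After op 2 (select(3,4) replace("W")): buf='KQNW' cursor=4
After op 3 (end): buf='KQNW' cursor=4
After op 4 (right): buf='KQNW' cursor=4
After op 5 (left): buf='KQNW' cursor=3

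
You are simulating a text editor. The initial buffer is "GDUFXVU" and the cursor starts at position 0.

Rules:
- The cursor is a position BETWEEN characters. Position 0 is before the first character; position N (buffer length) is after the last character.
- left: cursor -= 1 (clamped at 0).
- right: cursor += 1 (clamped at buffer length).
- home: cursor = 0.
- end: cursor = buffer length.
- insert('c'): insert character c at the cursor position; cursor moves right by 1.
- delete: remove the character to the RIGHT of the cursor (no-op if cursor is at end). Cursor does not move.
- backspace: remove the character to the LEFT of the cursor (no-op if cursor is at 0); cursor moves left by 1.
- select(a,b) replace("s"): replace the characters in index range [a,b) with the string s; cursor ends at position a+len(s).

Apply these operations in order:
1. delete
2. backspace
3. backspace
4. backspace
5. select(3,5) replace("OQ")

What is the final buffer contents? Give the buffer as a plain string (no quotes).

After op 1 (delete): buf='DUFXVU' cursor=0
After op 2 (backspace): buf='DUFXVU' cursor=0
After op 3 (backspace): buf='DUFXVU' cursor=0
After op 4 (backspace): buf='DUFXVU' cursor=0
After op 5 (select(3,5) replace("OQ")): buf='DUFOQU' cursor=5

Answer: DUFOQU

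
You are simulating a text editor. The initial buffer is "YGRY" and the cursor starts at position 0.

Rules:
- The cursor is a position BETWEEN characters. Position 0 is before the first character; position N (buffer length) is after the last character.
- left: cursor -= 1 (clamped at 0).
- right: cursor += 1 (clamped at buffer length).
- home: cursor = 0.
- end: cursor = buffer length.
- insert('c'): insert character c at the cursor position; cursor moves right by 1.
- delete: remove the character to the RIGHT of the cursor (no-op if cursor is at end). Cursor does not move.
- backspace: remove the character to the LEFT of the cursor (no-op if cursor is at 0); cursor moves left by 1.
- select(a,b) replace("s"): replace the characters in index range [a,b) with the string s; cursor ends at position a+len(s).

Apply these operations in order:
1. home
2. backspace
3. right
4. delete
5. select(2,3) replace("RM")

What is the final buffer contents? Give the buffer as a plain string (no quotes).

Answer: YRRM

Derivation:
After op 1 (home): buf='YGRY' cursor=0
After op 2 (backspace): buf='YGRY' cursor=0
After op 3 (right): buf='YGRY' cursor=1
After op 4 (delete): buf='YRY' cursor=1
After op 5 (select(2,3) replace("RM")): buf='YRRM' cursor=4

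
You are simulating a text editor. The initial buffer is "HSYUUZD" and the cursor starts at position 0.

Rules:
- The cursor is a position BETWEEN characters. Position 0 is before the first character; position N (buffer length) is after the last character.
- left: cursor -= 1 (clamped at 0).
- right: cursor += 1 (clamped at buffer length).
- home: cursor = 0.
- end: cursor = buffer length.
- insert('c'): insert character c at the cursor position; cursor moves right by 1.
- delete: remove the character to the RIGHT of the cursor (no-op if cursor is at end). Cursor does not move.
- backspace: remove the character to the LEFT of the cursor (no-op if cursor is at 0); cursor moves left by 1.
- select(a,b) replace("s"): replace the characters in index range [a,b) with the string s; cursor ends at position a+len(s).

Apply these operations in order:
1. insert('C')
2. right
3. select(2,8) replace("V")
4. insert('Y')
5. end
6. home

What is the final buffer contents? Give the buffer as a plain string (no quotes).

Answer: CHVY

Derivation:
After op 1 (insert('C')): buf='CHSYUUZD' cursor=1
After op 2 (right): buf='CHSYUUZD' cursor=2
After op 3 (select(2,8) replace("V")): buf='CHV' cursor=3
After op 4 (insert('Y')): buf='CHVY' cursor=4
After op 5 (end): buf='CHVY' cursor=4
After op 6 (home): buf='CHVY' cursor=0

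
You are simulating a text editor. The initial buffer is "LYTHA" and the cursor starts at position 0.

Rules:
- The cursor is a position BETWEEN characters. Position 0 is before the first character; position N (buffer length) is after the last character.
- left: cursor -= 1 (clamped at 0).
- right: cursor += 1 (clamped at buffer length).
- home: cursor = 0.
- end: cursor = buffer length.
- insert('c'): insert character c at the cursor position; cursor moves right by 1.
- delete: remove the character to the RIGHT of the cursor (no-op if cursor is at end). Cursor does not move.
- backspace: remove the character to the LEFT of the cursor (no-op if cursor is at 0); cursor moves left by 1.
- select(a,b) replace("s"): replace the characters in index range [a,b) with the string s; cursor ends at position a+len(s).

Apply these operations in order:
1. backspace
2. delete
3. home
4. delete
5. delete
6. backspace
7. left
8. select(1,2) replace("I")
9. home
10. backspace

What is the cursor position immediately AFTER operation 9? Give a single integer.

Answer: 0

Derivation:
After op 1 (backspace): buf='LYTHA' cursor=0
After op 2 (delete): buf='YTHA' cursor=0
After op 3 (home): buf='YTHA' cursor=0
After op 4 (delete): buf='THA' cursor=0
After op 5 (delete): buf='HA' cursor=0
After op 6 (backspace): buf='HA' cursor=0
After op 7 (left): buf='HA' cursor=0
After op 8 (select(1,2) replace("I")): buf='HI' cursor=2
After op 9 (home): buf='HI' cursor=0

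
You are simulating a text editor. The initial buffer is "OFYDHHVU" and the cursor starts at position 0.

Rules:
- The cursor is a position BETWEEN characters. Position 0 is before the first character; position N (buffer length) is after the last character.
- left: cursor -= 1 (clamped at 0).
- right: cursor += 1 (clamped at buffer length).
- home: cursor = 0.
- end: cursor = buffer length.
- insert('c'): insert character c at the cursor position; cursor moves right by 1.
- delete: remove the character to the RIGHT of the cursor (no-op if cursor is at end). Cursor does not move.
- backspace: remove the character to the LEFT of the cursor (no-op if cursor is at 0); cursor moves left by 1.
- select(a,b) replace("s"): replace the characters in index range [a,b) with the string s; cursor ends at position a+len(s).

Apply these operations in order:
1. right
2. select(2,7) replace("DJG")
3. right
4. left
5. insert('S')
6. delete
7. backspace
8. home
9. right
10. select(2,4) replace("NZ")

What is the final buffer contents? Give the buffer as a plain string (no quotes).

Answer: OFNZG

Derivation:
After op 1 (right): buf='OFYDHHVU' cursor=1
After op 2 (select(2,7) replace("DJG")): buf='OFDJGU' cursor=5
After op 3 (right): buf='OFDJGU' cursor=6
After op 4 (left): buf='OFDJGU' cursor=5
After op 5 (insert('S')): buf='OFDJGSU' cursor=6
After op 6 (delete): buf='OFDJGS' cursor=6
After op 7 (backspace): buf='OFDJG' cursor=5
After op 8 (home): buf='OFDJG' cursor=0
After op 9 (right): buf='OFDJG' cursor=1
After op 10 (select(2,4) replace("NZ")): buf='OFNZG' cursor=4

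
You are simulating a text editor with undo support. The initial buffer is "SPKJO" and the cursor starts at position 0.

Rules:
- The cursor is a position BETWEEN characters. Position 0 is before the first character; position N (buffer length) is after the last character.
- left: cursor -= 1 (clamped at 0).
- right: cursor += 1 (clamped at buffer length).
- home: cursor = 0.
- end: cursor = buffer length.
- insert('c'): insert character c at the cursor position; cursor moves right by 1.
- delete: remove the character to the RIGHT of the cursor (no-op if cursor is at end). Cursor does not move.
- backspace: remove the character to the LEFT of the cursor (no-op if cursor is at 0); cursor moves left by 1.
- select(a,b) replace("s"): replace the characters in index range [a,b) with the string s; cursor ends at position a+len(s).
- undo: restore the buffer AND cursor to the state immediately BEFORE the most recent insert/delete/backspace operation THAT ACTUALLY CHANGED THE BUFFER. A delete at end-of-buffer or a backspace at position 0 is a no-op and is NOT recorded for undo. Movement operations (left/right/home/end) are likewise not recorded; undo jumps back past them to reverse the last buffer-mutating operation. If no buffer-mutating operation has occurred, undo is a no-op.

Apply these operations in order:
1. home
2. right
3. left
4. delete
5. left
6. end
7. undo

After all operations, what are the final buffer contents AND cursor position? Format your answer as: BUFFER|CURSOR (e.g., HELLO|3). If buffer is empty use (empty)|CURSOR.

Answer: SPKJO|0

Derivation:
After op 1 (home): buf='SPKJO' cursor=0
After op 2 (right): buf='SPKJO' cursor=1
After op 3 (left): buf='SPKJO' cursor=0
After op 4 (delete): buf='PKJO' cursor=0
After op 5 (left): buf='PKJO' cursor=0
After op 6 (end): buf='PKJO' cursor=4
After op 7 (undo): buf='SPKJO' cursor=0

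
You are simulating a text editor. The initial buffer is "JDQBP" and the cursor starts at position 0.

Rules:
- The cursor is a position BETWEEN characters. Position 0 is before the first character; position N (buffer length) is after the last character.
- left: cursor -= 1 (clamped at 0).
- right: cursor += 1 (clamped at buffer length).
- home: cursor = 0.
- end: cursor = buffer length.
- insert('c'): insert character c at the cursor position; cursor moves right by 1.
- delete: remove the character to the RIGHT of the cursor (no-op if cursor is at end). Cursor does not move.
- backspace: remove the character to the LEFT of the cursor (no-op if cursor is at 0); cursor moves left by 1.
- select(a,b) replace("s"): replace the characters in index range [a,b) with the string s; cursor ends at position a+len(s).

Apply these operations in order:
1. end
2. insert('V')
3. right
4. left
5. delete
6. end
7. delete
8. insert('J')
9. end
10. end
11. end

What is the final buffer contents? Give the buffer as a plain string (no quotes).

After op 1 (end): buf='JDQBP' cursor=5
After op 2 (insert('V')): buf='JDQBPV' cursor=6
After op 3 (right): buf='JDQBPV' cursor=6
After op 4 (left): buf='JDQBPV' cursor=5
After op 5 (delete): buf='JDQBP' cursor=5
After op 6 (end): buf='JDQBP' cursor=5
After op 7 (delete): buf='JDQBP' cursor=5
After op 8 (insert('J')): buf='JDQBPJ' cursor=6
After op 9 (end): buf='JDQBPJ' cursor=6
After op 10 (end): buf='JDQBPJ' cursor=6
After op 11 (end): buf='JDQBPJ' cursor=6

Answer: JDQBPJ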